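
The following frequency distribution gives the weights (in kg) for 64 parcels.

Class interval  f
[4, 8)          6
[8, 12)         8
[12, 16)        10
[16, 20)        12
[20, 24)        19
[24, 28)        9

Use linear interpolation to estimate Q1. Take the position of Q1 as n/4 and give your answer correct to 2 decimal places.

Cumulative frequencies: 6, 14, 24, 36, 55, 64
n = 64; position = n/4 = 16.
This falls in the class [12, 16): L = 12, F = 14, f = 10, h = 4.
Lower quartile ≈ 12 + ((16 − 14) / 10) × 4 = 12.8000

12.80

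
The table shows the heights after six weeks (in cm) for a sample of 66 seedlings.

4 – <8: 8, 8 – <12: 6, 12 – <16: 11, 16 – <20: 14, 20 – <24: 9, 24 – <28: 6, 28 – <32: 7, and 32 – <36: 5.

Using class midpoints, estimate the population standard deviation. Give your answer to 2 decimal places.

Midpoints: 6, 10, 14, 18, 22, 26, 30, 34
n = 66, Σfm = 1248, mean = 18.9091
Σfm² = 28072
Σf(m − x̄)² = Σfm² − (Σfm)²/n = 28072 − 1248²/66 = 4473.4545
Population variance = 4473.4545 / 66 = 67.7796
Standard deviation = √67.7796 = 8.2328

8.23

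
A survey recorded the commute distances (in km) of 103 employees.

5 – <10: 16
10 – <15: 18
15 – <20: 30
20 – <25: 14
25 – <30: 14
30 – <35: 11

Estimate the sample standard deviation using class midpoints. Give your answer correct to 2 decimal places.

Midpoints: 7.5, 12.5, 17.5, 22.5, 27.5, 32.5
n = 103, Σfm = 1927.5, mean = 18.7136
Σfm² = 42193.75
Σf(m − x̄)² = Σfm² − (Σfm)²/n = 42193.75 − 1927.5²/103 = 6123.3010
Sample variance = 6123.3010 / 102 = 60.0324
Standard deviation = √60.0324 = 7.7481

7.75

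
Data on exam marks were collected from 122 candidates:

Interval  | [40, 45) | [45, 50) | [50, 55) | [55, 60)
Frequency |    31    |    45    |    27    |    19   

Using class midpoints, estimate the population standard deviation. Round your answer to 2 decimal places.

Midpoints: 42.5, 47.5, 52.5, 57.5
n = 122, Σfm = 5965, mean = 48.8934
Σfm² = 294762.5
Σf(m − x̄)² = Σfm² − (Σfm)²/n = 294762.5 − 5965²/122 = 3113.1148
Population variance = 3113.1148 / 122 = 25.5173
Standard deviation = √25.5173 = 5.0515

5.05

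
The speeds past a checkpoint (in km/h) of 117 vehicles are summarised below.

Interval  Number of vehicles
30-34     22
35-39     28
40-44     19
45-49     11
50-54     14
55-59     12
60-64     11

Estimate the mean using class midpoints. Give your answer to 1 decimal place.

Midpoints: 32, 37, 42, 47, 52, 57, 62
Σfm = 22×32 + 28×37 + 19×42 + 11×47 + 14×52 + 12×57 + 11×62 = 5149
n = Σf = 117
Mean = 5149 / 117 = 44.0085

44.0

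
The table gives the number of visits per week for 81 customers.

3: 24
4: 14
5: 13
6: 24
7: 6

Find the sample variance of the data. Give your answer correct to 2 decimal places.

Values: 3, 4, 5, 6, 7
n = 81, Σfx = 379, mean = 4.6790
Σfx² = 1923
Σf(x − x̄)² = Σfx² − (Σfx)²/n = 1923 − 379²/81 = 149.6543
Sample variance = 149.6543 / 80 = 1.8707

1.87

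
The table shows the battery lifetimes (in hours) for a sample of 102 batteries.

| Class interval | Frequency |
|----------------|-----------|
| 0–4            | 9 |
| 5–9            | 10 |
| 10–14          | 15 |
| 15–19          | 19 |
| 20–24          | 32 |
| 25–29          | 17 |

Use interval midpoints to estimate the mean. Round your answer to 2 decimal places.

Midpoints: 2, 7, 12, 17, 22, 27
Σfm = 9×2 + 10×7 + 15×12 + 19×17 + 32×22 + 17×27 = 1754
n = Σf = 102
Mean = 1754 / 102 = 17.1961

17.20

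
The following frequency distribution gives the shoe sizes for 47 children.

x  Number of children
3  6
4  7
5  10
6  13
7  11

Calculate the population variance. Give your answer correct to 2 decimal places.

Values: 3, 4, 5, 6, 7
n = 47, Σfx = 251, mean = 5.3404
Σfx² = 1423
Σf(x − x̄)² = Σfx² − (Σfx)²/n = 1423 − 251²/47 = 82.5532
Population variance = 82.5532 / 47 = 1.7565

1.76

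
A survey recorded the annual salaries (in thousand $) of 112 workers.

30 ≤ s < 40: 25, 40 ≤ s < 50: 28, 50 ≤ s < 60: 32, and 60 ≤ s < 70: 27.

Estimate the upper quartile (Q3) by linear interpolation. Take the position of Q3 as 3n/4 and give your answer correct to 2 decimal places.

59.69

Cumulative frequencies: 25, 53, 85, 112
n = 112; position = 3n/4 = 84.
This falls in the class 50 ≤ s < 60: L = 50, F = 53, f = 32, h = 10.
Upper quartile ≈ 50 + ((84 − 53) / 32) × 10 = 59.6875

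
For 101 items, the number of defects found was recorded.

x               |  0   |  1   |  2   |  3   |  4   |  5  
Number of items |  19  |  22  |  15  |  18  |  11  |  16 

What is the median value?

Cumulative frequencies: 19, 41, 56, 74, 85, 101
n = 101, so the median is the value in position (n+1)/2 = 51.
Position 51 falls at value 2.

2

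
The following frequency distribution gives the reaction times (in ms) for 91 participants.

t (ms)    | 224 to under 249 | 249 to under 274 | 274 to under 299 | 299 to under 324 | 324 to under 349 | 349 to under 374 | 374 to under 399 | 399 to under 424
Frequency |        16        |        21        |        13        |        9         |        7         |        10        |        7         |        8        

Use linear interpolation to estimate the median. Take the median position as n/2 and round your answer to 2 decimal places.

290.35

Cumulative frequencies: 16, 37, 50, 59, 66, 76, 83, 91
n = 91; position = n/2 = 45.5.
This falls in the class 274 to under 299: L = 274, F = 37, f = 13, h = 25.
Median ≈ 274 + ((45.5 − 37) / 13) × 25 = 290.3462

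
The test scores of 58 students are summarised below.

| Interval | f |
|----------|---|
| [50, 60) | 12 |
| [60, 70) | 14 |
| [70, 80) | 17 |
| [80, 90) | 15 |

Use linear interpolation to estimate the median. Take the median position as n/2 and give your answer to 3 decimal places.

71.765

Cumulative frequencies: 12, 26, 43, 58
n = 58; position = n/2 = 29.
This falls in the class [70, 80): L = 70, F = 26, f = 17, h = 10.
Median ≈ 70 + ((29 − 26) / 17) × 10 = 71.7647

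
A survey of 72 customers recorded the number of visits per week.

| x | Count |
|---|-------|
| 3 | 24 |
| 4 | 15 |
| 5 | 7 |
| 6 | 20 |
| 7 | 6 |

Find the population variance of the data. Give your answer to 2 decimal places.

Values: 3, 4, 5, 6, 7
n = 72, Σfx = 329, mean = 4.5694
Σfx² = 1645
Σf(x − x̄)² = Σfx² − (Σfx)²/n = 1645 − 329²/72 = 141.6528
Population variance = 141.6528 / 72 = 1.9674

1.97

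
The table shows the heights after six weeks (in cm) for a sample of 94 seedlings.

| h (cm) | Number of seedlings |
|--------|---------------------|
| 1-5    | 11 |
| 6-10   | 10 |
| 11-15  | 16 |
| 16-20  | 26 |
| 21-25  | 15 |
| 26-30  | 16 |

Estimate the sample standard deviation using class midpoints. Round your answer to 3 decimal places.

Midpoints: 3, 8, 13, 18, 23, 28
n = 94, Σfm = 1582, mean = 16.8298
Σfm² = 32346
Σf(m − x̄)² = Σfm² − (Σfm)²/n = 32346 − 1582²/94 = 5721.2766
Sample variance = 5721.2766 / 93 = 61.5191
Standard deviation = √61.5191 = 7.8434

7.843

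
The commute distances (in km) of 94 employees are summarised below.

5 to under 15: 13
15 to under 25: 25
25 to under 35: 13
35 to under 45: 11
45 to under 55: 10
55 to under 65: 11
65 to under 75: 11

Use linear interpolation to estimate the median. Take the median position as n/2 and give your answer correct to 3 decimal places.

31.923

Cumulative frequencies: 13, 38, 51, 62, 72, 83, 94
n = 94; position = n/2 = 47.
This falls in the class 25 to under 35: L = 25, F = 38, f = 13, h = 10.
Median ≈ 25 + ((47 − 38) / 13) × 10 = 31.9231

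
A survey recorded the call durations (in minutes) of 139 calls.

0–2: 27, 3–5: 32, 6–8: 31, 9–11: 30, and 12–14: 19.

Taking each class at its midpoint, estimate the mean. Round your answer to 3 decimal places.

Midpoints: 1, 4, 7, 10, 13
Σfm = 27×1 + 32×4 + 31×7 + 30×10 + 19×13 = 919
n = Σf = 139
Mean = 919 / 139 = 6.6115

6.612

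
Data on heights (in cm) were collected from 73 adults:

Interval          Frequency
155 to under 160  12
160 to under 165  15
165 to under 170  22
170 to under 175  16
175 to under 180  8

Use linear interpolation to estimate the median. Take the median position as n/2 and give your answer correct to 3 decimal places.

167.159

Cumulative frequencies: 12, 27, 49, 65, 73
n = 73; position = n/2 = 36.5.
This falls in the class 165 to under 170: L = 165, F = 27, f = 22, h = 5.
Median ≈ 165 + ((36.5 − 27) / 22) × 5 = 167.1591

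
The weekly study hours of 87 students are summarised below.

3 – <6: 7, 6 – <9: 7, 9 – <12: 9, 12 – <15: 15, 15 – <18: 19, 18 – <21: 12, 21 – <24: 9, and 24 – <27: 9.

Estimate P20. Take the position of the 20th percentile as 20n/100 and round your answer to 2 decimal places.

Cumulative frequencies: 7, 14, 23, 38, 57, 69, 78, 87
n = 87; position = 20n/100 = 17.4.
This falls in the class 9 – <12: L = 9, F = 14, f = 9, h = 3.
20th percentile ≈ 9 + ((17.4 − 14) / 9) × 3 = 10.1333

10.13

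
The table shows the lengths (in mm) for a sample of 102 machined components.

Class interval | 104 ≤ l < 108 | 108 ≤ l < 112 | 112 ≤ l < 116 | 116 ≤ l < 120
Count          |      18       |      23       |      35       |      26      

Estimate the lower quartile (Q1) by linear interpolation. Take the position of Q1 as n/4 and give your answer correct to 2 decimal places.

109.30

Cumulative frequencies: 18, 41, 76, 102
n = 102; position = n/4 = 25.5.
This falls in the class 108 ≤ l < 112: L = 108, F = 18, f = 23, h = 4.
Lower quartile ≈ 108 + ((25.5 − 18) / 23) × 4 = 109.3043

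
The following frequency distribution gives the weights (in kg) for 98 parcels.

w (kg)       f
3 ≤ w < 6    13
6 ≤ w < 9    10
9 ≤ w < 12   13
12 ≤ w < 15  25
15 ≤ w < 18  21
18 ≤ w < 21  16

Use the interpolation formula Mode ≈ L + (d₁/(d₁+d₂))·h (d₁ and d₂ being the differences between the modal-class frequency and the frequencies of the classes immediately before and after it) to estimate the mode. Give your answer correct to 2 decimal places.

14.25

Modal class: 12 ≤ w < 15 (highest frequency 25).
d₁ = 25 − 13 = 12, d₂ = 25 − 21 = 4
Mode ≈ 12 + (12/(12+4)) × 3 = 12 + 2.2500 = 14.2500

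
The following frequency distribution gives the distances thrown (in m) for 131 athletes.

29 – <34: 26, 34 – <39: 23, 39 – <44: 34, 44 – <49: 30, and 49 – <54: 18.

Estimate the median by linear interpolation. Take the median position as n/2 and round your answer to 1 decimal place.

41.4

Cumulative frequencies: 26, 49, 83, 113, 131
n = 131; position = n/2 = 65.5.
This falls in the class 39 – <44: L = 39, F = 49, f = 34, h = 5.
Median ≈ 39 + ((65.5 − 49) / 34) × 5 = 41.4265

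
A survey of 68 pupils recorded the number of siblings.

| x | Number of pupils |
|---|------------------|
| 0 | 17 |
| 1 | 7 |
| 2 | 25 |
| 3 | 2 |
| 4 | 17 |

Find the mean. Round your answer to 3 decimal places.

Values: 0, 1, 2, 3, 4
Σfx = 17×0 + 7×1 + 25×2 + 2×3 + 17×4 = 131
n = Σf = 68
Mean = 131 / 68 = 1.9265

1.926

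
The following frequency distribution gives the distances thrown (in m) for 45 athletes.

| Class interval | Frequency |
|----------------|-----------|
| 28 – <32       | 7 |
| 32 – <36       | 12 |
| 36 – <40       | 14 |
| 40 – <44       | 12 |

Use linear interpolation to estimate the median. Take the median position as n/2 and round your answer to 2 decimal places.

Cumulative frequencies: 7, 19, 33, 45
n = 45; position = n/2 = 22.5.
This falls in the class 36 – <40: L = 36, F = 19, f = 14, h = 4.
Median ≈ 36 + ((22.5 − 19) / 14) × 4 = 37.0000

37.00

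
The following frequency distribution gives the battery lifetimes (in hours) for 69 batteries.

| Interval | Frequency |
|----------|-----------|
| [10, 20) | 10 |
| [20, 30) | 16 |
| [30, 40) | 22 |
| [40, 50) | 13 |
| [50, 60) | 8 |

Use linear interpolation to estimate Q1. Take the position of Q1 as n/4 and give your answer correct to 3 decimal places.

Cumulative frequencies: 10, 26, 48, 61, 69
n = 69; position = n/4 = 17.25.
This falls in the class [20, 30): L = 20, F = 10, f = 16, h = 10.
Lower quartile ≈ 20 + ((17.25 − 10) / 16) × 10 = 24.5312

24.531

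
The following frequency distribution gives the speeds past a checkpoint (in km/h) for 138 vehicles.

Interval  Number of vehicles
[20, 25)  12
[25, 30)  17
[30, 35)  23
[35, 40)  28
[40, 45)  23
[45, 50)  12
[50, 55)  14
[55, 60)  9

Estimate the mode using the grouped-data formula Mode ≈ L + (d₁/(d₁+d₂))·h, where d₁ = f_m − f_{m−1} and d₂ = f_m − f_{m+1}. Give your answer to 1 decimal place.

37.5

Modal class: [35, 40) (highest frequency 28).
d₁ = 28 − 23 = 5, d₂ = 28 − 23 = 5
Mode ≈ 35 + (5/(5+5)) × 5 = 35 + 2.5000 = 37.5000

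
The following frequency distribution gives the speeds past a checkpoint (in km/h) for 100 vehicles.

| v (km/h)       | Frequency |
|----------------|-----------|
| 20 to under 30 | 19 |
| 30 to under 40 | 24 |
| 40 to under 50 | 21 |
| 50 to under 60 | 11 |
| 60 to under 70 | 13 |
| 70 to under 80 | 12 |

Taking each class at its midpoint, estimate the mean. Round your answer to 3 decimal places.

Midpoints: 25, 35, 45, 55, 65, 75
Σfm = 19×25 + 24×35 + 21×45 + 11×55 + 13×65 + 12×75 = 4610
n = Σf = 100
Mean = 4610 / 100 = 46.1000

46.100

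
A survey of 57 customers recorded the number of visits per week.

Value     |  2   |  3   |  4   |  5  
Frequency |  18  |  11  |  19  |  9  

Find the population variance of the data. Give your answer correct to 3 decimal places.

1.170

Values: 2, 3, 4, 5
n = 57, Σfx = 190, mean = 3.3333
Σfx² = 700
Σf(x − x̄)² = Σfx² − (Σfx)²/n = 700 − 190²/57 = 66.6667
Population variance = 66.6667 / 57 = 1.1696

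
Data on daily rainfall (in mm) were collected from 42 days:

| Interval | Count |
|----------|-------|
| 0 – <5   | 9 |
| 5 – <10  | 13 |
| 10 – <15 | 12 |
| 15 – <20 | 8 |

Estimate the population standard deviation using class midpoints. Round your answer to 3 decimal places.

5.141

Midpoints: 2.5, 7.5, 12.5, 17.5
n = 42, Σfm = 410, mean = 9.7619
Σfm² = 5112.5
Σf(m − x̄)² = Σfm² − (Σfm)²/n = 5112.5 − 410²/42 = 1110.1190
Population variance = 1110.1190 / 42 = 26.4314
Standard deviation = √26.4314 = 5.1411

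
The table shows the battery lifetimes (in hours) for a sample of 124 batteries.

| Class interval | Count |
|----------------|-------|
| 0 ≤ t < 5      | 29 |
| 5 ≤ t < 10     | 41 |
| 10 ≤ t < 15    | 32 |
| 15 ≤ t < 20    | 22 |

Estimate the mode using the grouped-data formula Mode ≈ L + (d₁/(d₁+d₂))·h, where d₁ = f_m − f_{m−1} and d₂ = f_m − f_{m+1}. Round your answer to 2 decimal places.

7.86

Modal class: 5 ≤ t < 10 (highest frequency 41).
d₁ = 41 − 29 = 12, d₂ = 41 − 32 = 9
Mode ≈ 5 + (12/(12+9)) × 5 = 5 + 2.8571 = 7.8571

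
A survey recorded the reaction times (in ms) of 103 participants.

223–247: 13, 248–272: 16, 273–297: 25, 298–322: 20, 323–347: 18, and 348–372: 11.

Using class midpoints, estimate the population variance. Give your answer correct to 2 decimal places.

1441.46

Midpoints: 235, 260, 285, 310, 335, 360
n = 103, Σfm = 30530, mean = 296.4078
Σfm² = 9197800
Σf(m − x̄)² = Σfm² − (Σfm)²/n = 9197800 − 30530²/103 = 148470.8738
Population variance = 148470.8738 / 103 = 1441.4648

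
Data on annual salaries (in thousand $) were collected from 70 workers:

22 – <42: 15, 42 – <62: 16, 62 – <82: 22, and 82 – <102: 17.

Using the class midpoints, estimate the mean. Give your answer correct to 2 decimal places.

63.71

Midpoints: 32, 52, 72, 92
Σfm = 15×32 + 16×52 + 22×72 + 17×92 = 4460
n = Σf = 70
Mean = 4460 / 70 = 63.7143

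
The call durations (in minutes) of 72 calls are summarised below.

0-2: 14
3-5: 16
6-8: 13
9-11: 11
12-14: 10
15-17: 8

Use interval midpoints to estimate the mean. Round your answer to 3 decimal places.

Midpoints: 1, 4, 7, 10, 13, 16
Σfm = 14×1 + 16×4 + 13×7 + 11×10 + 10×13 + 8×16 = 537
n = Σf = 72
Mean = 537 / 72 = 7.4583

7.458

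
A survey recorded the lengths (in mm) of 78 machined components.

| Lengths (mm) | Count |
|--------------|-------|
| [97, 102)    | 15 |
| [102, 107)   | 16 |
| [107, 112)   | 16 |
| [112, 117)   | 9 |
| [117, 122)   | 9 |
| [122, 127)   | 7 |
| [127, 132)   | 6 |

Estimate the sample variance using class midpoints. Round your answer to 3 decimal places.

Midpoints: 99.5, 104.5, 109.5, 114.5, 119.5, 124.5, 129.5
n = 78, Σfm = 8671, mean = 111.1667
Σfm² = 970709.5
Σf(m − x̄)² = Σfm² − (Σfm)²/n = 970709.5 − 8671²/78 = 6783.3333
Sample variance = 6783.3333 / 77 = 88.0952

88.095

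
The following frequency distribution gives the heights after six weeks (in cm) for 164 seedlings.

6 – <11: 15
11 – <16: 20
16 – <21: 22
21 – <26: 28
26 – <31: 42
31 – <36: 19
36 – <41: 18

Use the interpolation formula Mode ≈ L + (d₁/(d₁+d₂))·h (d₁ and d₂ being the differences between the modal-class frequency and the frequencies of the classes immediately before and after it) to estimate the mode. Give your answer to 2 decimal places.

27.89

Modal class: 26 – <31 (highest frequency 42).
d₁ = 42 − 28 = 14, d₂ = 42 − 19 = 23
Mode ≈ 26 + (14/(14+23)) × 5 = 26 + 1.8919 = 27.8919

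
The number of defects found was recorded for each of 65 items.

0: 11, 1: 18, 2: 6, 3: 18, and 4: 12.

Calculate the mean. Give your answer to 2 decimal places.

Values: 0, 1, 2, 3, 4
Σfx = 11×0 + 18×1 + 6×2 + 18×3 + 12×4 = 132
n = Σf = 65
Mean = 132 / 65 = 2.0308

2.03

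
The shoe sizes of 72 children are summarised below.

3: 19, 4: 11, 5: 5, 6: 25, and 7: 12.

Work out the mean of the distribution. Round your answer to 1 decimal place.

Values: 3, 4, 5, 6, 7
Σfx = 19×3 + 11×4 + 5×5 + 25×6 + 12×7 = 360
n = Σf = 72
Mean = 360 / 72 = 5.0000

5.0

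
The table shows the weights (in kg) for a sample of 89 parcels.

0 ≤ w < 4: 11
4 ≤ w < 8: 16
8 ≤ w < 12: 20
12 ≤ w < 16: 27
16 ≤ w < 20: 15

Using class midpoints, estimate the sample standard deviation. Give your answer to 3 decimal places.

Midpoints: 2, 6, 10, 14, 18
n = 89, Σfm = 966, mean = 10.8539
Σfm² = 12772
Σf(m − x̄)² = Σfm² − (Σfm)²/n = 12772 − 966²/89 = 2287.1011
Sample variance = 2287.1011 / 88 = 25.9898
Standard deviation = √25.9898 = 5.0980

5.098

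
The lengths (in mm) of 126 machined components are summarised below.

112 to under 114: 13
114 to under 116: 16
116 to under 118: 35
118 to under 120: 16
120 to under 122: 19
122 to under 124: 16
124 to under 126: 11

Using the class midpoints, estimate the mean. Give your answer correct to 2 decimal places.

118.65

Midpoints: 113, 115, 117, 119, 121, 123, 125
Σfm = 13×113 + 16×115 + 35×117 + 16×119 + 19×121 + 16×123 + 11×125 = 14950
n = Σf = 126
Mean = 14950 / 126 = 118.6508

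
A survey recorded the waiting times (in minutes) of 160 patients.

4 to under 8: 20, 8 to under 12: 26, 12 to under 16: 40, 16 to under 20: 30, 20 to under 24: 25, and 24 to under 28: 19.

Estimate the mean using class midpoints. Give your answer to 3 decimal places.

15.775

Midpoints: 6, 10, 14, 18, 22, 26
Σfm = 20×6 + 26×10 + 40×14 + 30×18 + 25×22 + 19×26 = 2524
n = Σf = 160
Mean = 2524 / 160 = 15.7750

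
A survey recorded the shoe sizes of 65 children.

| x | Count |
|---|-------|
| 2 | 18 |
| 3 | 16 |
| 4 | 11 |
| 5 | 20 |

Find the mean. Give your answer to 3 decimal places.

Values: 2, 3, 4, 5
Σfx = 18×2 + 16×3 + 11×4 + 20×5 = 228
n = Σf = 65
Mean = 228 / 65 = 3.5077

3.508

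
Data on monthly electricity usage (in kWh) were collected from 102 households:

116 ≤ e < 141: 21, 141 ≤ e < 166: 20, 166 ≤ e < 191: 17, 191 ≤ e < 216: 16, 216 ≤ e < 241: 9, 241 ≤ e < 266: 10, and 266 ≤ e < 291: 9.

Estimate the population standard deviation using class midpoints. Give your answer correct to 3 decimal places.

Midpoints: 128.5, 153.5, 178.5, 203.5, 228.5, 253.5, 278.5
n = 102, Σfm = 19157, mean = 187.8137
Σfm² = 3832849.5
Σf(m − x̄)² = Σfm² − (Σfm)²/n = 3832849.5 − 19157²/102 = 234901.9608
Population variance = 234901.9608 / 102 = 2302.9604
Standard deviation = √2302.9604 = 47.9892

47.989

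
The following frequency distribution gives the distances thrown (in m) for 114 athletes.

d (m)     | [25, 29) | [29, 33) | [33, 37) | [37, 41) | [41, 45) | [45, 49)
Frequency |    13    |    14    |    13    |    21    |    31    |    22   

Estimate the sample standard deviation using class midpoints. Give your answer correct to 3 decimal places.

6.569

Midpoints: 27, 31, 35, 39, 43, 47
n = 114, Σfm = 4426, mean = 38.8246
Σfm² = 176714
Σf(m − x̄)² = Σfm² − (Σfm)²/n = 176714 − 4426²/114 = 4876.4912
Sample variance = 4876.4912 / 113 = 43.1548
Standard deviation = √43.1548 = 6.5692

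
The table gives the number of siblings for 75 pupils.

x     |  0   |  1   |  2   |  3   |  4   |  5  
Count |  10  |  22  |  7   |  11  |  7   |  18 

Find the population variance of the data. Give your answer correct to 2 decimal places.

Values: 0, 1, 2, 3, 4, 5
n = 75, Σfx = 187, mean = 2.4933
Σfx² = 711
Σf(x − x̄)² = Σfx² − (Σfx)²/n = 711 − 187²/75 = 244.7467
Population variance = 244.7467 / 75 = 3.2633

3.26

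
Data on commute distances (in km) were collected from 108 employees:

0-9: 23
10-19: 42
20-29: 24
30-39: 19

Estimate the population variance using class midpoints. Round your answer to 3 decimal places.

100.849

Midpoints: 4.5, 14.5, 24.5, 34.5
n = 108, Σfm = 1956, mean = 18.1111
Σfm² = 46317
Σf(m − x̄)² = Σfm² − (Σfm)²/n = 46317 − 1956²/108 = 10891.6667
Population variance = 10891.6667 / 108 = 100.8488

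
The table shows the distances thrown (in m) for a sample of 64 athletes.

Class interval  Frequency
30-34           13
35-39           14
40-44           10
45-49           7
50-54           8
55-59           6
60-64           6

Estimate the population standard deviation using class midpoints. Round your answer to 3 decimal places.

Midpoints: 32, 37, 42, 47, 52, 57, 62
n = 64, Σfm = 2813, mean = 43.9531
Σfm² = 129771
Σf(m − x̄)² = Σfm² − (Σfm)²/n = 129771 − 2813²/64 = 6130.8594
Population variance = 6130.8594 / 64 = 95.7947
Standard deviation = √95.7947 = 9.7875

9.787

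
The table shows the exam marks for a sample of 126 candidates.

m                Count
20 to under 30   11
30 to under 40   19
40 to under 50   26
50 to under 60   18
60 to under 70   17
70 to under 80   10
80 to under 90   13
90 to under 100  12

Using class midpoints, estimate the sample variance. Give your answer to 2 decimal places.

448.97

Midpoints: 25, 35, 45, 55, 65, 75, 85, 95
n = 126, Σfm = 7200, mean = 57.1429
Σfm² = 467550
Σf(m − x̄)² = Σfm² − (Σfm)²/n = 467550 − 7200²/126 = 56121.4286
Sample variance = 56121.4286 / 125 = 448.9714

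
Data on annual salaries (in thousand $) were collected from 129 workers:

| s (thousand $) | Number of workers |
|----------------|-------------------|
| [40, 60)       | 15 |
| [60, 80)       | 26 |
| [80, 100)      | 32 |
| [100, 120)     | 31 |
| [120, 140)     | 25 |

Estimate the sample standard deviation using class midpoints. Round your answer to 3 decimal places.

Midpoints: 50, 70, 90, 110, 130
n = 129, Σfm = 12110, mean = 93.8760
Σfm² = 1221700
Σf(m − x̄)² = Σfm² − (Σfm)²/n = 1221700 − 12110²/129 = 84862.0155
Sample variance = 84862.0155 / 128 = 662.9845
Standard deviation = √662.9845 = 25.7485

25.748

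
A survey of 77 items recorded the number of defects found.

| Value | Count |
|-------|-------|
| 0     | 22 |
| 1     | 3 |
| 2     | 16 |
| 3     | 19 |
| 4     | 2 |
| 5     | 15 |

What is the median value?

Cumulative frequencies: 22, 25, 41, 60, 62, 77
n = 77, so the median is the value in position (n+1)/2 = 39.
Position 39 falls at value 2.

2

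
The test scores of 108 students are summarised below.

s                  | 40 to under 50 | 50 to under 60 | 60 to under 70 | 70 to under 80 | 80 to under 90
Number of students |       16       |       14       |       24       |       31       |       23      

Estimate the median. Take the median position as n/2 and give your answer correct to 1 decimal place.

Cumulative frequencies: 16, 30, 54, 85, 108
n = 108; position = n/2 = 54.
This falls in the class 60 to under 70: L = 60, F = 30, f = 24, h = 10.
Median ≈ 60 + ((54 − 30) / 24) × 10 = 70.0000

70.0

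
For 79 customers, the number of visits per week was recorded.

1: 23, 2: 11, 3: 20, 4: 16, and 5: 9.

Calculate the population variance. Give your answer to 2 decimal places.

1.88

Values: 1, 2, 3, 4, 5
n = 79, Σfx = 214, mean = 2.7089
Σfx² = 728
Σf(x − x̄)² = Σfx² − (Σfx)²/n = 728 − 214²/79 = 148.3038
Population variance = 148.3038 / 79 = 1.8773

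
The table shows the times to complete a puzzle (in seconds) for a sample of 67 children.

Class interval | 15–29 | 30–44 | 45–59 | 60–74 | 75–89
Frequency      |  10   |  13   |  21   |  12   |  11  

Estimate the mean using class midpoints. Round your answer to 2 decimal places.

Midpoints: 22, 37, 52, 67, 82
Σfm = 10×22 + 13×37 + 21×52 + 12×67 + 11×82 = 3499
n = Σf = 67
Mean = 3499 / 67 = 52.2239

52.22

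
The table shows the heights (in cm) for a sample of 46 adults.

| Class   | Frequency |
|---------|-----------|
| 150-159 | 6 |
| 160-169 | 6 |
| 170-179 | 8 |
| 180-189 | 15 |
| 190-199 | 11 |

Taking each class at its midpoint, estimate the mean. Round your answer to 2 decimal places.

Midpoints: 154.5, 164.5, 174.5, 184.5, 194.5
Σfm = 6×154.5 + 6×164.5 + 8×174.5 + 15×184.5 + 11×194.5 = 8217
n = Σf = 46
Mean = 8217 / 46 = 178.6304

178.63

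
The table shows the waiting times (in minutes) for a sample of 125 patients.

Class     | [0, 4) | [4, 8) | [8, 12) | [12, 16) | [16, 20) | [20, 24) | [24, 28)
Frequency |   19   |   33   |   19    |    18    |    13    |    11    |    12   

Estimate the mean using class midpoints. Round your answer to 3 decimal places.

11.728

Midpoints: 2, 6, 10, 14, 18, 22, 26
Σfm = 19×2 + 33×6 + 19×10 + 18×14 + 13×18 + 11×22 + 12×26 = 1466
n = Σf = 125
Mean = 1466 / 125 = 11.7280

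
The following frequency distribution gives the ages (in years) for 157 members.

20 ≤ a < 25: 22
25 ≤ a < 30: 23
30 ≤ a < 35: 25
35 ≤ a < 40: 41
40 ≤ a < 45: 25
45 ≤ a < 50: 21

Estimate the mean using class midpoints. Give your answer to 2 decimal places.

35.27

Midpoints: 22.5, 27.5, 32.5, 37.5, 42.5, 47.5
Σfm = 22×22.5 + 23×27.5 + 25×32.5 + 41×37.5 + 25×42.5 + 21×47.5 = 5537.5
n = Σf = 157
Mean = 5537.5 / 157 = 35.2707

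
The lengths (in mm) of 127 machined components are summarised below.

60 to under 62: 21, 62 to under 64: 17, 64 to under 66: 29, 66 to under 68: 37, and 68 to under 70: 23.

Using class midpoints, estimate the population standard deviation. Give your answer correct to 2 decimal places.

2.66

Midpoints: 61, 63, 65, 67, 69
n = 127, Σfm = 8303, mean = 65.3780
Σfm² = 543735
Σf(m − x̄)² = Σfm² − (Σfm)²/n = 543735 − 8303²/127 = 901.8583
Population variance = 901.8583 / 127 = 7.1012
Standard deviation = √7.1012 = 2.6648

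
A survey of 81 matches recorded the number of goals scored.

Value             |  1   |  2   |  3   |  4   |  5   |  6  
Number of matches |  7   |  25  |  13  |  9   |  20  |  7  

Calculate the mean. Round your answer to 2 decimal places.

Values: 1, 2, 3, 4, 5, 6
Σfx = 7×1 + 25×2 + 13×3 + 9×4 + 20×5 + 7×6 = 274
n = Σf = 81
Mean = 274 / 81 = 3.3827

3.38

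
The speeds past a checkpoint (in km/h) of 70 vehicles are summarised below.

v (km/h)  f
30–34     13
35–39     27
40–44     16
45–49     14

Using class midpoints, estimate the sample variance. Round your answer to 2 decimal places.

Midpoints: 32, 37, 42, 47
n = 70, Σfm = 2745, mean = 39.2143
Σfm² = 109425
Σf(m − x̄)² = Σfm² − (Σfm)²/n = 109425 − 2745²/70 = 1781.7857
Sample variance = 1781.7857 / 69 = 25.8230

25.82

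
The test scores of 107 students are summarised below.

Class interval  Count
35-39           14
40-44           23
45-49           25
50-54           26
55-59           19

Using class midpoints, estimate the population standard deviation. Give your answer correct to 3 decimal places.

Midpoints: 37, 42, 47, 52, 57
n = 107, Σfm = 5094, mean = 47.6075
Σfm² = 246998
Σf(m − x̄)² = Σfm² − (Σfm)²/n = 246998 − 5094²/107 = 4485.5140
Population variance = 4485.5140 / 107 = 41.9207
Standard deviation = √41.9207 = 6.4746

6.475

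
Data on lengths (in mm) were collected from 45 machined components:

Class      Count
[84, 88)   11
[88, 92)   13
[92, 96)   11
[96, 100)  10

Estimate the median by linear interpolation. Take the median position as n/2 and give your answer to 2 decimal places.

Cumulative frequencies: 11, 24, 35, 45
n = 45; position = n/2 = 22.5.
This falls in the class [88, 92): L = 88, F = 11, f = 13, h = 4.
Median ≈ 88 + ((22.5 − 11) / 13) × 4 = 91.5385

91.54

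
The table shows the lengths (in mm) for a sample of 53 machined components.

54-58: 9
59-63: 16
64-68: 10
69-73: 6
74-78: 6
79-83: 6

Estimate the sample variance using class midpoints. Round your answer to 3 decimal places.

65.348

Midpoints: 56, 61, 66, 71, 76, 81
n = 53, Σfm = 3508, mean = 66.1887
Σfm² = 235588
Σf(m − x̄)² = Σfm² − (Σfm)²/n = 235588 − 3508²/53 = 3398.1132
Sample variance = 3398.1132 / 52 = 65.3483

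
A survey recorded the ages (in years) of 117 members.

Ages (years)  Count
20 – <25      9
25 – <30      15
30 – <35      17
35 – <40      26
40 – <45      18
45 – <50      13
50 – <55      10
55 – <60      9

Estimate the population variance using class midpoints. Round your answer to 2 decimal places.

Midpoints: 22.5, 27.5, 32.5, 37.5, 42.5, 47.5, 52.5, 57.5
n = 117, Σfm = 4567.5, mean = 39.0385
Σfm² = 189581.25
Σf(m − x̄)² = Σfm² − (Σfm)²/n = 189581.25 − 4567.5²/117 = 11273.0769
Population variance = 11273.0769 / 117 = 96.3511

96.35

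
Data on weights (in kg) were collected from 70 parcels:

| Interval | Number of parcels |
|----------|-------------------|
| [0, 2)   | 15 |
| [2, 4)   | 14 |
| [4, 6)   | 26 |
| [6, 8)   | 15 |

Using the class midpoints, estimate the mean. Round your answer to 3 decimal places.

Midpoints: 1, 3, 5, 7
Σfm = 15×1 + 14×3 + 26×5 + 15×7 = 292
n = Σf = 70
Mean = 292 / 70 = 4.1714

4.171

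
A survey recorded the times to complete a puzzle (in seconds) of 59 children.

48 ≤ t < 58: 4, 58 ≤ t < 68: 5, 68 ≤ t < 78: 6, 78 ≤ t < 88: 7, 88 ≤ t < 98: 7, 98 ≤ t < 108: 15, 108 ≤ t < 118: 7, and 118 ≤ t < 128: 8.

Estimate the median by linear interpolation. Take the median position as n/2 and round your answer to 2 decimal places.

98.33

Cumulative frequencies: 4, 9, 15, 22, 29, 44, 51, 59
n = 59; position = n/2 = 29.5.
This falls in the class 98 ≤ t < 108: L = 98, F = 29, f = 15, h = 10.
Median ≈ 98 + ((29.5 − 29) / 15) × 10 = 98.3333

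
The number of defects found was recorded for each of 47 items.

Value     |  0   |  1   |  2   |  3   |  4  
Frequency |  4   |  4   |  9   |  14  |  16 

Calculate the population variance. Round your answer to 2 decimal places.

1.56

Values: 0, 1, 2, 3, 4
n = 47, Σfx = 128, mean = 2.7234
Σfx² = 422
Σf(x − x̄)² = Σfx² − (Σfx)²/n = 422 − 128²/47 = 73.4043
Population variance = 73.4043 / 47 = 1.5618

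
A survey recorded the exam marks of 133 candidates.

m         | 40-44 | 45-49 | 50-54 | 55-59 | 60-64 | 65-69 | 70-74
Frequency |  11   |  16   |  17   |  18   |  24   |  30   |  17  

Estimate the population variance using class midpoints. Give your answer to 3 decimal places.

Midpoints: 42, 47, 52, 57, 62, 67, 72
n = 133, Σfm = 7846, mean = 58.9925
Σfm² = 474252
Σf(m − x̄)² = Σfm² − (Σfm)²/n = 474252 − 7846²/133 = 11396.9925
Population variance = 11396.9925 / 133 = 85.6917

85.692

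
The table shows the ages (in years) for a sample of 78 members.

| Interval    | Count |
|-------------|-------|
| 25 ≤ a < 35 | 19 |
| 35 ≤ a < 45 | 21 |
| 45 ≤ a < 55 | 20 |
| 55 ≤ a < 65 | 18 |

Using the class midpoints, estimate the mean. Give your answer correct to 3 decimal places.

Midpoints: 30, 40, 50, 60
Σfm = 19×30 + 21×40 + 20×50 + 18×60 = 3490
n = Σf = 78
Mean = 3490 / 78 = 44.7436

44.744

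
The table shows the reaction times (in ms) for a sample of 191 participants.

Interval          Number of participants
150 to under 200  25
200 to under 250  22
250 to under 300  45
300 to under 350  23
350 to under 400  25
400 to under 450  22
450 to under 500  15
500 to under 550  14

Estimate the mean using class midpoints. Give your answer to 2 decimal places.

326.57

Midpoints: 175, 225, 275, 325, 375, 425, 475, 525
Σfm = 25×175 + 22×225 + 45×275 + 23×325 + 25×375 + 22×425 + 15×475 + 14×525 = 62375
n = Σf = 191
Mean = 62375 / 191 = 326.5707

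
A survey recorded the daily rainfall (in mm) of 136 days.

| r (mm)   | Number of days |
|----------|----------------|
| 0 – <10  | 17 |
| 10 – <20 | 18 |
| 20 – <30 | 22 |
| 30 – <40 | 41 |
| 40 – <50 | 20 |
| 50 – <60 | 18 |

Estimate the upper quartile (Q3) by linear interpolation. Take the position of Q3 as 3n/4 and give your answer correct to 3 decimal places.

Cumulative frequencies: 17, 35, 57, 98, 118, 136
n = 136; position = 3n/4 = 102.
This falls in the class 40 – <50: L = 40, F = 98, f = 20, h = 10.
Upper quartile ≈ 40 + ((102 − 98) / 20) × 10 = 42.0000

42.000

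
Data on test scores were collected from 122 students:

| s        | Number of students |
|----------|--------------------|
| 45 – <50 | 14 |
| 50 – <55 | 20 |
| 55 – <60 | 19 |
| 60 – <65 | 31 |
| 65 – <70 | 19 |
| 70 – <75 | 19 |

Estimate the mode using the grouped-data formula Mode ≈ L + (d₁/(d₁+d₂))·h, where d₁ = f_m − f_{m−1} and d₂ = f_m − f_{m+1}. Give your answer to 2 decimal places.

62.50

Modal class: 60 – <65 (highest frequency 31).
d₁ = 31 − 19 = 12, d₂ = 31 − 19 = 12
Mode ≈ 60 + (12/(12+12)) × 5 = 60 + 2.5000 = 62.5000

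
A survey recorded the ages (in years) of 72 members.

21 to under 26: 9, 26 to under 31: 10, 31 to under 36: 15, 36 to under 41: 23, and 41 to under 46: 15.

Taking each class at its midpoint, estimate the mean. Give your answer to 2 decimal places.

35.24

Midpoints: 23.5, 28.5, 33.5, 38.5, 43.5
Σfm = 9×23.5 + 10×28.5 + 15×33.5 + 23×38.5 + 15×43.5 = 2537
n = Σf = 72
Mean = 2537 / 72 = 35.2361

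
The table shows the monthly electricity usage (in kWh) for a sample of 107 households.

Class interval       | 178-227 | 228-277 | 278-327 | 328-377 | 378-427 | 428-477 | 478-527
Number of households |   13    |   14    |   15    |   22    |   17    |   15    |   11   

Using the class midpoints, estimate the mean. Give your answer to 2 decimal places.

351.57

Midpoints: 202.5, 252.5, 302.5, 352.5, 402.5, 452.5, 502.5
Σfm = 13×202.5 + 14×252.5 + 15×302.5 + 22×352.5 + 17×402.5 + 15×452.5 + 11×502.5 = 37617.5
n = Σf = 107
Mean = 37617.5 / 107 = 351.5654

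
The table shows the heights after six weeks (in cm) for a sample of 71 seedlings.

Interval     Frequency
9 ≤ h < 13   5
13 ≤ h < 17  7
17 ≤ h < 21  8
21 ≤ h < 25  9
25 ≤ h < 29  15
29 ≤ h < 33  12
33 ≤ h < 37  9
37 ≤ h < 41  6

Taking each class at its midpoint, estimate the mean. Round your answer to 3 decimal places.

25.986

Midpoints: 11, 15, 19, 23, 27, 31, 35, 39
Σfm = 5×11 + 7×15 + 8×19 + 9×23 + 15×27 + 12×31 + 9×35 + 6×39 = 1845
n = Σf = 71
Mean = 1845 / 71 = 25.9859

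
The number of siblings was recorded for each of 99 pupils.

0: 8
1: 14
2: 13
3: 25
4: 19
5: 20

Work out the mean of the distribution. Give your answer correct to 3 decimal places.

Values: 0, 1, 2, 3, 4, 5
Σfx = 8×0 + 14×1 + 13×2 + 25×3 + 19×4 + 20×5 = 291
n = Σf = 99
Mean = 291 / 99 = 2.9394

2.939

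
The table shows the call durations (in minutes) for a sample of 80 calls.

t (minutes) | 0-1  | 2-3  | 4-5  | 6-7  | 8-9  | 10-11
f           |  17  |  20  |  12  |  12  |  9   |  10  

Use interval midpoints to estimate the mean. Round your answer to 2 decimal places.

4.65

Midpoints: 0.5, 2.5, 4.5, 6.5, 8.5, 10.5
Σfm = 17×0.5 + 20×2.5 + 12×4.5 + 12×6.5 + 9×8.5 + 10×10.5 = 372
n = Σf = 80
Mean = 372 / 80 = 4.6500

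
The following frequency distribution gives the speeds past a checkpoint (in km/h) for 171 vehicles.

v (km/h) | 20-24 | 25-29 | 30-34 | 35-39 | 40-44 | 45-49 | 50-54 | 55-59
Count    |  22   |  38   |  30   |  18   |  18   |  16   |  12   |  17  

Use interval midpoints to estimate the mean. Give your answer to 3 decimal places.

36.474

Midpoints: 22, 27, 32, 37, 42, 47, 52, 57
Σfm = 22×22 + 38×27 + 30×32 + 18×37 + 18×42 + 16×47 + 12×52 + 17×57 = 6237
n = Σf = 171
Mean = 6237 / 171 = 36.4737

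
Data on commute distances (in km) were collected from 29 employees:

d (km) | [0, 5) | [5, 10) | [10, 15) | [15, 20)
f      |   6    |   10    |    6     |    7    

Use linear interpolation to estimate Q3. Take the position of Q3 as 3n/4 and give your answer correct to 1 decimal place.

14.8

Cumulative frequencies: 6, 16, 22, 29
n = 29; position = 3n/4 = 21.75.
This falls in the class [10, 15): L = 10, F = 16, f = 6, h = 5.
Upper quartile ≈ 10 + ((21.75 − 16) / 6) × 5 = 14.7917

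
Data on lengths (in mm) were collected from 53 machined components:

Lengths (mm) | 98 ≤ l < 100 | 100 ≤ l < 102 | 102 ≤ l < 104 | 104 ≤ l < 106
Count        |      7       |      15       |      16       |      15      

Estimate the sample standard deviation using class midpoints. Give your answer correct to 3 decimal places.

Midpoints: 99, 101, 103, 105
n = 53, Σfm = 5431, mean = 102.4717
Σfm² = 556741
Σf(m − x̄)² = Σfm² − (Σfm)²/n = 556741 − 5431²/53 = 217.2075
Sample variance = 217.2075 / 52 = 4.1771
Standard deviation = √4.1771 = 2.0438

2.044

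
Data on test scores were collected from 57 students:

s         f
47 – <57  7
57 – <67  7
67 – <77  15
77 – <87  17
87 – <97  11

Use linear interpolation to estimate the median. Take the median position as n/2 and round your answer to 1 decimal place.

Cumulative frequencies: 7, 14, 29, 46, 57
n = 57; position = n/2 = 28.5.
This falls in the class 67 – <77: L = 67, F = 14, f = 15, h = 10.
Median ≈ 67 + ((28.5 − 14) / 15) × 10 = 76.6667

76.7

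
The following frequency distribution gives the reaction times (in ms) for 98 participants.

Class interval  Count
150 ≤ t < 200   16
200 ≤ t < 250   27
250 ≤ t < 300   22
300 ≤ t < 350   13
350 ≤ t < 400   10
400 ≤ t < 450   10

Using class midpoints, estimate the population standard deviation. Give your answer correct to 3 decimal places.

77.235

Midpoints: 175, 225, 275, 325, 375, 425
n = 98, Σfm = 27150, mean = 277.0408
Σfm² = 8106250
Σf(m − x̄)² = Σfm² − (Σfm)²/n = 8106250 − 27150²/98 = 584591.8367
Population variance = 584591.8367 / 98 = 5965.2228
Standard deviation = √5965.2228 = 77.2349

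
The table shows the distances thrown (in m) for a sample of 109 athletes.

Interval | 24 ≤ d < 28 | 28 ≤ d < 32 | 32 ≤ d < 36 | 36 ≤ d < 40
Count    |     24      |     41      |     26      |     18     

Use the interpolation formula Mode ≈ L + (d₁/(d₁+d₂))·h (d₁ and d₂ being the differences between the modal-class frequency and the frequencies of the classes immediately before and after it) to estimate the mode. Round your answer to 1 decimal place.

30.1

Modal class: 28 ≤ d < 32 (highest frequency 41).
d₁ = 41 − 24 = 17, d₂ = 41 − 26 = 15
Mode ≈ 28 + (17/(17+15)) × 4 = 28 + 2.1250 = 30.1250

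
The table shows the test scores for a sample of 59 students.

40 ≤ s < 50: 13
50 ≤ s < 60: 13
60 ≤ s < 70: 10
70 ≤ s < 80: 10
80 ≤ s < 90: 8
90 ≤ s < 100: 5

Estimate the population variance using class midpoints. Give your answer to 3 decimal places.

257.512

Midpoints: 45, 55, 65, 75, 85, 95
n = 59, Σfm = 3855, mean = 65.3390
Σfm² = 267075
Σf(m − x̄)² = Σfm² − (Σfm)²/n = 267075 − 3855²/59 = 15193.2203
Population variance = 15193.2203 / 59 = 257.5122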